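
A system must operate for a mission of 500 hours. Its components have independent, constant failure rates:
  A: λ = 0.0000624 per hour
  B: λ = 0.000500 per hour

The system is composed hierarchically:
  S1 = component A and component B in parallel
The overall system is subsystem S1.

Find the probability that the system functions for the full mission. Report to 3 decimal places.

R(A) = exp(−0.0000624 × 500) = 0.96928
R(B) = exp(−0.000500 × 500) = 0.77880
Parallel (A and B): 1 − (1 − 0.96928)(1 − 0.77880) = 0.993

0.993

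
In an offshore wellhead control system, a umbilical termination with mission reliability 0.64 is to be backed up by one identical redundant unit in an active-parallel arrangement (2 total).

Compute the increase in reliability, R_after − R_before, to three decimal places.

0.230

R_before = 0.64
R_after = 1 − (1 − 0.64)^2 = 0.870
ΔR = 0.870 − 0.64 = 0.230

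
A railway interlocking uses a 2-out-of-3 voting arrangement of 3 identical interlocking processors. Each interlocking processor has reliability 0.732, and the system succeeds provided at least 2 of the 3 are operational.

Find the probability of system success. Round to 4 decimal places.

R = Σ_{i=2}^{3} C(3,i) p^i (1−p)^{3−i} with p = 0.732
C(3,2)·0.732^2·0.268^1 = 0.430802
C(3,3)·0.732^3·0.268^0 = 0.392223
Sum = 0.8230

0.8230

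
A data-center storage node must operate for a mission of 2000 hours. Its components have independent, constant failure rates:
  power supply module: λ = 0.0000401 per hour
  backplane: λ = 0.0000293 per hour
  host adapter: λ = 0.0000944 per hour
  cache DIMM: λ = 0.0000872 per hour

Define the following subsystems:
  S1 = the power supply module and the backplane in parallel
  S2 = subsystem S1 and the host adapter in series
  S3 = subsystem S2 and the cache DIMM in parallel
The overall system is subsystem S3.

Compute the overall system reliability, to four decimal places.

0.9719

R(power supply module) = exp(−0.0000401 × 2000) = 0.922932
R(backplane) = exp(−0.0000293 × 2000) = 0.943084
R(host adapter) = exp(−0.0000944 × 2000) = 0.827952
R(cache DIMM) = exp(−0.0000872 × 2000) = 0.839961
Parallel (power supply module and backplane): 1 − (1 − 0.922932)(1 − 0.943084) = 0.995614
Series ([0.995614] and host adapter): 0.995614 × 0.827952 = 0.824321
Parallel ([0.824321] and cache DIMM): 1 − (1 − 0.824321)(1 − 0.839961) = 0.9719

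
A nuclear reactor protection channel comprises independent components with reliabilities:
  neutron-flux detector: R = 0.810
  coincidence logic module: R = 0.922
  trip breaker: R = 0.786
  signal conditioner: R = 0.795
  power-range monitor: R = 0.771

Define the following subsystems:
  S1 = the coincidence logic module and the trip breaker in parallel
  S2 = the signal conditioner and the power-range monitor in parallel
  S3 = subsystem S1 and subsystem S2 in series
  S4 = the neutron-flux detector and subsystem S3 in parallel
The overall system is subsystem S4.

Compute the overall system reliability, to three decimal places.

0.988

Parallel (coincidence logic module and trip breaker): 1 − (1 − 0.92200)(1 − 0.78600) = 0.98331
Parallel (signal conditioner and power-range monitor): 1 − (1 − 0.79500)(1 − 0.77100) = 0.95306
Series ([0.98331] and [0.95306]): 0.98331 × 0.95306 = 0.93715
Parallel (neutron-flux detector and [0.93715]): 1 − (1 − 0.81000)(1 − 0.93715) = 0.988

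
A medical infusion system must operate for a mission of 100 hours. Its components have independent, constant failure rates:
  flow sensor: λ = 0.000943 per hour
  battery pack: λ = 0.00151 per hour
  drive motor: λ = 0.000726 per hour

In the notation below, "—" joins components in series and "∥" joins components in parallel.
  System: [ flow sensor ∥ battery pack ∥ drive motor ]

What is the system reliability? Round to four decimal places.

R(flow sensor) = exp(−0.000943 × 100) = 0.910010
R(battery pack) = exp(−0.00151 × 100) = 0.859848
R(drive motor) = exp(−0.000726 × 100) = 0.929973
Parallel (flow sensor, battery pack, and drive motor): 1 − (1 − 0.910010)(1 − 0.859848)(1 − 0.929973) = 0.9991

0.9991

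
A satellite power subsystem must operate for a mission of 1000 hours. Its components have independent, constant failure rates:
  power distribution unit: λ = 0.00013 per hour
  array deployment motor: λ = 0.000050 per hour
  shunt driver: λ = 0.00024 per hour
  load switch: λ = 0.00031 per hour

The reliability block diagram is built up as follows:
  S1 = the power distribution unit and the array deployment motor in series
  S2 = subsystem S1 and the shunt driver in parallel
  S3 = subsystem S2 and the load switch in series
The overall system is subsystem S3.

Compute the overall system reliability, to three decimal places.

R(power distribution unit) = exp(−0.00013 × 1000) = 0.87810
R(array deployment motor) = exp(−0.000050 × 1000) = 0.95123
R(shunt driver) = exp(−0.00024 × 1000) = 0.78663
R(load switch) = exp(−0.00031 × 1000) = 0.73345
Series (power distribution unit and array deployment motor): 0.87810 × 0.95123 = 0.83528
Parallel ([0.83528] and shunt driver): 1 − (1 − 0.83528)(1 − 0.78663) = 0.96485
Series ([0.96485] and load switch): 0.96485 × 0.73345 = 0.708

0.708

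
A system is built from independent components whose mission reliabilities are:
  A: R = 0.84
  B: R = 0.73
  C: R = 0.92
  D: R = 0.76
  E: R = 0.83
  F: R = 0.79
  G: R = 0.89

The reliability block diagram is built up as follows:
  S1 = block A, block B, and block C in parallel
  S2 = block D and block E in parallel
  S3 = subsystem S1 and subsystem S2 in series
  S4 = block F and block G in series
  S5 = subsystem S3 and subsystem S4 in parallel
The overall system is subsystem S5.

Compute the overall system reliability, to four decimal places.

Parallel (A, B, and C): 1 − (1 − 0.840000)(1 − 0.730000)(1 − 0.920000) = 0.996544
Parallel (D and E): 1 − (1 − 0.760000)(1 − 0.830000) = 0.959200
Series ([0.996544] and [0.959200]): 0.996544 × 0.959200 = 0.955885
Series (F and G): 0.790000 × 0.890000 = 0.703100
Parallel ([0.955885] and [0.703100]): 1 − (1 − 0.955885)(1 − 0.703100) = 0.9869

0.9869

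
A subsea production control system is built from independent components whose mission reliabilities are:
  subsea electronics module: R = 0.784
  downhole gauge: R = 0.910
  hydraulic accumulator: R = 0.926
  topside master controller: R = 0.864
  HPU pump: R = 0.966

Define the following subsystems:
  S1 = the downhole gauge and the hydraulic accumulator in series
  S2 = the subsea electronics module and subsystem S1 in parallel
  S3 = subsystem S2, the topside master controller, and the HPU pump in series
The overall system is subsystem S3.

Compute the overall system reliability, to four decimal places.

0.8063

Series (downhole gauge and hydraulic accumulator): 0.910000 × 0.926000 = 0.842660
Parallel (subsea electronics module and [0.842660]): 1 − (1 − 0.784000)(1 − 0.842660) = 0.966015
Series ([0.966015], topside master controller, and HPU pump): 0.966015 × 0.864000 × 0.966000 = 0.8063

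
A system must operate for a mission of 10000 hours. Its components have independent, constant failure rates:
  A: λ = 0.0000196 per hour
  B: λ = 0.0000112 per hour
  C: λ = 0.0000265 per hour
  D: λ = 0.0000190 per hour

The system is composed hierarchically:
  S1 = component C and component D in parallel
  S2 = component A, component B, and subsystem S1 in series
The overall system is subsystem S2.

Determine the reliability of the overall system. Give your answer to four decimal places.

R(A) = exp(−0.0000196 × 10000) = 0.822012
R(B) = exp(−0.0000112 × 10000) = 0.894044
R(C) = exp(−0.0000265 × 10000) = 0.767206
R(D) = exp(−0.0000190 × 10000) = 0.826959
Parallel (C and D): 1 − (1 − 0.767206)(1 − 0.826959) = 0.959717
Series (A, B, and [0.959717]): 0.822012 × 0.894044 × 0.959717 = 0.7053

0.7053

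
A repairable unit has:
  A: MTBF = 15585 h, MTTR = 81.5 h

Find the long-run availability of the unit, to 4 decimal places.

0.9948

A(A) = MTBF/(MTBF+MTTR) = 15585/(15585+81.5) = 0.9948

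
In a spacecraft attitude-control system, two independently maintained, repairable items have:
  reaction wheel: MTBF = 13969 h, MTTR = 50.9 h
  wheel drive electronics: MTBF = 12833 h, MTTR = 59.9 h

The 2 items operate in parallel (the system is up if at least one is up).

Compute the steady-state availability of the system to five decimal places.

A(reaction wheel) = MTBF/(MTBF+MTTR) = 13969/(13969+50.9) = 0.996369
A(wheel drive electronics) = MTBF/(MTBF+MTTR) = 12833/(12833+59.9) = 0.995354
Parallel availability: 1 − (1 − 0.996369)(1 − 0.995354) = 0.99998

0.99998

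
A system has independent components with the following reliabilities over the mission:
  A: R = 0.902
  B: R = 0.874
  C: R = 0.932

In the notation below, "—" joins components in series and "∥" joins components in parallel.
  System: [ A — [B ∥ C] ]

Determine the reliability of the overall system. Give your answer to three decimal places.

Parallel (B and C): 1 − (1 − 0.87400)(1 − 0.93200) = 0.99143
Series (A and [0.99143]): 0.90200 × 0.99143 = 0.894

0.894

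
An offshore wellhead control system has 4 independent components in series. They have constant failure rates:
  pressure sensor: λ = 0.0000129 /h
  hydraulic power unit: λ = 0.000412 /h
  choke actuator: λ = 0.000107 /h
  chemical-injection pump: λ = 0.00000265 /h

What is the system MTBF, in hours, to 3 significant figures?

Series of exponential components: λ_sys = Σ λ_i
λ_sys = 0.0000129 + 0.000412 + 0.000107 + 0.00000265 = 5.3455e-04 /h
MTBF = 1 / λ_sys = 1870 h

1870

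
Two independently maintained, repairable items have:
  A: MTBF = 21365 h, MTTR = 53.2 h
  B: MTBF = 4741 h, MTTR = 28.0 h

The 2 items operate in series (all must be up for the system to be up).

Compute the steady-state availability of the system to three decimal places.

0.992

A(A) = MTBF/(MTBF+MTTR) = 21365/(21365+53.2) = 0.997516
A(B) = MTBF/(MTBF+MTTR) = 4741/(4741+28.0) = 0.994129
Series availability: 0.997516 × 0.994129 = 0.992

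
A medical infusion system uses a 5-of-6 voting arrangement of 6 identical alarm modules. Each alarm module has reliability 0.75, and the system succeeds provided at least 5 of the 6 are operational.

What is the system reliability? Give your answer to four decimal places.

R = Σ_{i=5}^{6} C(6,i) p^i (1−p)^{6−i} with p = 0.75
C(6,5)·0.75^5·0.25^1 = 0.355957
C(6,6)·0.75^6·0.25^0 = 0.177979
Sum = 0.5339

0.5339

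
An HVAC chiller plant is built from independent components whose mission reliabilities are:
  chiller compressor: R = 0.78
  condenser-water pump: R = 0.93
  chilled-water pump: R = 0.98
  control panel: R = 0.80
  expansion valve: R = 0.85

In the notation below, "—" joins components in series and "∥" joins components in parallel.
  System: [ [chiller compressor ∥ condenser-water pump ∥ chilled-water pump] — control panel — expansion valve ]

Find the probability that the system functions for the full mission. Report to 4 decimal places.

0.6798

Parallel (chiller compressor, condenser-water pump, and chilled-water pump): 1 − (1 − 0.780000)(1 − 0.930000)(1 − 0.980000) = 0.999692
Series ([0.999692], control panel, and expansion valve): 0.999692 × 0.800000 × 0.850000 = 0.6798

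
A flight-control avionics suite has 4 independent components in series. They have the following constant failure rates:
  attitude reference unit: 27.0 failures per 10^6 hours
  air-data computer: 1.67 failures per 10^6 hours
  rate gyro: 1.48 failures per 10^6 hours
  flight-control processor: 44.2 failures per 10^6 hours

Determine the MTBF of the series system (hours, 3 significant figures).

13400

Series of exponential components: λ_sys = Σ λ_i
λ_sys = 0.0000270 + 0.00000167 + 0.00000148 + 0.0000442 = 7.4350e-05 /h
MTBF = 1 / λ_sys = 13400 h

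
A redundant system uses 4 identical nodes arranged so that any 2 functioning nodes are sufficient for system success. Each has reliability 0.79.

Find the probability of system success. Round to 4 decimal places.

0.9688

R = Σ_{i=2}^{4} C(4,i) p^i (1−p)^{4−i} with p = 0.79
C(4,2)·0.79^2·0.21^2 = 0.165137
C(4,3)·0.79^3·0.21^1 = 0.414153
C(4,4)·0.79^4·0.21^0 = 0.389501
Sum = 0.9688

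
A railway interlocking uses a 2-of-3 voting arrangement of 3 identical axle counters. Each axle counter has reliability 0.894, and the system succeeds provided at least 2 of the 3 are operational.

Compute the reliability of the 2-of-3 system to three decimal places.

0.969

R = Σ_{i=2}^{3} C(3,i) p^i (1−p)^{3−i} with p = 0.894
C(3,2)·0.894^2·0.106^1 = 0.25416
C(3,3)·0.894^3·0.106^0 = 0.71452
Sum = 0.969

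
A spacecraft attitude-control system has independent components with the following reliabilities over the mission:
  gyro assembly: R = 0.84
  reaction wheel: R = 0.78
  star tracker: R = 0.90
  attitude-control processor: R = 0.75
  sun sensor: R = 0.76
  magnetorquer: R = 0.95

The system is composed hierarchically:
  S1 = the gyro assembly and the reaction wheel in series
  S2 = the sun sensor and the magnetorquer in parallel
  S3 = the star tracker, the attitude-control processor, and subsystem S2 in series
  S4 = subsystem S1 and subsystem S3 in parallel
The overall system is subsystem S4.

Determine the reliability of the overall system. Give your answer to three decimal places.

Series (gyro assembly and reaction wheel): 0.84000 × 0.78000 = 0.65520
Parallel (sun sensor and magnetorquer): 1 − (1 − 0.76000)(1 − 0.95000) = 0.98800
Series (star tracker, attitude-control processor, and [0.98800]): 0.90000 × 0.75000 × 0.98800 = 0.66690
Parallel ([0.65520] and [0.66690]): 1 − (1 − 0.65520)(1 − 0.66690) = 0.885

0.885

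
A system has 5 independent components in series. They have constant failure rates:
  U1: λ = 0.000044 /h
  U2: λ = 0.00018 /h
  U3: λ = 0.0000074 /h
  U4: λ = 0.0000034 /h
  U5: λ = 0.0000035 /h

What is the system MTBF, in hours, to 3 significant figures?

4200

Series of exponential components: λ_sys = Σ λ_i
λ_sys = 0.000044 + 0.00018 + 0.0000074 + 0.0000034 + 0.0000035 = 2.3830e-04 /h
MTBF = 1 / λ_sys = 4200 h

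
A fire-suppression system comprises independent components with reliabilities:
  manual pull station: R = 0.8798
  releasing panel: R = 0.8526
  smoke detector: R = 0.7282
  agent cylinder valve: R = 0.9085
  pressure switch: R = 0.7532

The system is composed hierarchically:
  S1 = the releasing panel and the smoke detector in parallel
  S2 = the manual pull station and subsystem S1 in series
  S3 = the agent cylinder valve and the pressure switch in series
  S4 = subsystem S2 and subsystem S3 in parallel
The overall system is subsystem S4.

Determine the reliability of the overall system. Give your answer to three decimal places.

Parallel (releasing panel and smoke detector): 1 − (1 − 0.85260)(1 − 0.72820) = 0.95994
Series (manual pull station and [0.95994]): 0.87980 × 0.95994 = 0.84456
Series (agent cylinder valve and pressure switch): 0.90850 × 0.75320 = 0.68428
Parallel ([0.84456] and [0.68428]): 1 − (1 − 0.84456)(1 − 0.68428) = 0.951

0.951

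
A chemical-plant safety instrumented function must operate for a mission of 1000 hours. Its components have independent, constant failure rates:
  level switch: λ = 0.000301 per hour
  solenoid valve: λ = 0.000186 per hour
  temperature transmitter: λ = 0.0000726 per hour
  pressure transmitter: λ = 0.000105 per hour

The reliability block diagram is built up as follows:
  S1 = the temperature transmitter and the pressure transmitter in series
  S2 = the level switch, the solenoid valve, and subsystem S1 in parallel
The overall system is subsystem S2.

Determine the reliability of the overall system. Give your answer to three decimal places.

0.993

R(level switch) = exp(−0.000301 × 1000) = 0.74008
R(solenoid valve) = exp(−0.000186 × 1000) = 0.83027
R(temperature transmitter) = exp(−0.0000726 × 1000) = 0.92997
R(pressure transmitter) = exp(−0.000105 × 1000) = 0.90032
Series (temperature transmitter and pressure transmitter): 0.92997 × 0.90032 = 0.83727
Parallel (level switch, solenoid valve, and [0.83727]): 1 − (1 − 0.74008)(1 − 0.83027)(1 − 0.83727) = 0.993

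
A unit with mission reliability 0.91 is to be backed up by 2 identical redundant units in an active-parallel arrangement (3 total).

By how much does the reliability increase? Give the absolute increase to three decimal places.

R_before = 0.91
R_after = 1 − (1 − 0.91)^3 = 0.999
ΔR = 0.999 − 0.91 = 0.089

0.089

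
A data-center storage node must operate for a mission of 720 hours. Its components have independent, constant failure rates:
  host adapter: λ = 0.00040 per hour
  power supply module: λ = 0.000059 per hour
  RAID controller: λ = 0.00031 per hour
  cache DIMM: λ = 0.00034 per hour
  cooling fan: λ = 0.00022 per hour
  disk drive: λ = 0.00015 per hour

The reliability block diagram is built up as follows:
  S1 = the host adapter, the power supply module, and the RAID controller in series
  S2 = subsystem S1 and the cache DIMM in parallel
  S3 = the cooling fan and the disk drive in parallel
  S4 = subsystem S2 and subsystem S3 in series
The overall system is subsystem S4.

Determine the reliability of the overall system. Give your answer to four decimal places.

0.8941

R(host adapter) = exp(−0.00040 × 720) = 0.749762
R(power supply module) = exp(−0.000059 × 720) = 0.958410
R(RAID controller) = exp(−0.00031 × 720) = 0.799955
R(cache DIMM) = exp(−0.00034 × 720) = 0.782861
R(cooling fan) = exp(−0.00022 × 720) = 0.853508
R(disk drive) = exp(−0.00015 × 720) = 0.897628
Series (host adapter, power supply module, and RAID controller): 0.749762 × 0.958410 × 0.799955 = 0.574831
Parallel ([0.574831] and cache DIMM): 1 − (1 − 0.574831)(1 − 0.782861) = 0.907679
Parallel (cooling fan and disk drive): 1 − (1 − 0.853508)(1 − 0.897628) = 0.985003
Series ([0.907679] and [0.985003]): 0.907679 × 0.985003 = 0.8941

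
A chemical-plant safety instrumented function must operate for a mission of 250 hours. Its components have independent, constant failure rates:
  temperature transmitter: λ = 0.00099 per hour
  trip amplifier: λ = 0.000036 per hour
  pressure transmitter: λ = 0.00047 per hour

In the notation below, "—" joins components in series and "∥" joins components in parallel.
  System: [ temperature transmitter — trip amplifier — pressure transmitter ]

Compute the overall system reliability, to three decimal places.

0.688

R(temperature transmitter) = exp(−0.00099 × 250) = 0.78075
R(trip amplifier) = exp(−0.000036 × 250) = 0.99104
R(pressure transmitter) = exp(−0.00047 × 250) = 0.88914
Series (temperature transmitter, trip amplifier, and pressure transmitter): 0.78075 × 0.99104 × 0.88914 = 0.688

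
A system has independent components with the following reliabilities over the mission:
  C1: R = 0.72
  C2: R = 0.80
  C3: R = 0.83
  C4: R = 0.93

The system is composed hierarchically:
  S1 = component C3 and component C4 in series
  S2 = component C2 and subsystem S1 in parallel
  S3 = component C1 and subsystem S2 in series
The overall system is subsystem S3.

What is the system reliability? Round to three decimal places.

Series (C3 and C4): 0.83000 × 0.93000 = 0.77190
Parallel (C2 and [0.77190]): 1 − (1 − 0.80000)(1 − 0.77190) = 0.95438
Series (C1 and [0.95438]): 0.72000 × 0.95438 = 0.687

0.687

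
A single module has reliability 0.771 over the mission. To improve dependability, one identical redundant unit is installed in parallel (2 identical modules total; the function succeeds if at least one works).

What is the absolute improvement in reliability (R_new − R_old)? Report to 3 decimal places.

0.177

R_before = 0.771
R_after = 1 − (1 − 0.771)^2 = 0.948
ΔR = 0.948 − 0.771 = 0.177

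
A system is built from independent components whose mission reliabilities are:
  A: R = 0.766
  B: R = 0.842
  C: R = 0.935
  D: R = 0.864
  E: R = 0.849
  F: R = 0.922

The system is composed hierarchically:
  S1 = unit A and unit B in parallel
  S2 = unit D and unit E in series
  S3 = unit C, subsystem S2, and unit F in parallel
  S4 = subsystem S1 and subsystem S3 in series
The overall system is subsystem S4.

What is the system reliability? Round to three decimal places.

Parallel (A and B): 1 − (1 − 0.76600)(1 − 0.84200) = 0.96303
Series (D and E): 0.86400 × 0.84900 = 0.73354
Parallel (C, [0.73354], and F): 1 − (1 − 0.93500)(1 − 0.73354)(1 − 0.92200) = 0.99865
Series ([0.96303] and [0.99865]): 0.96303 × 0.99865 = 0.962

0.962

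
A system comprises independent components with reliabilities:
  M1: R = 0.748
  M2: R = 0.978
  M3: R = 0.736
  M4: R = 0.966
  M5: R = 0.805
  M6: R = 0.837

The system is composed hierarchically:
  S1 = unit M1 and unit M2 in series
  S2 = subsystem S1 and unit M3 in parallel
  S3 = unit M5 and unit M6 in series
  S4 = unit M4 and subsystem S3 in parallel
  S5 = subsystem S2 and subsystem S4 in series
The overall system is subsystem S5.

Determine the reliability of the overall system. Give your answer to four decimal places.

0.9188

Series (M1 and M2): 0.748000 × 0.978000 = 0.731544
Parallel ([0.731544] and M3): 1 − (1 − 0.731544)(1 − 0.736000) = 0.929128
Series (M5 and M6): 0.805000 × 0.837000 = 0.673785
Parallel (M4 and [0.673785]): 1 − (1 − 0.966000)(1 − 0.673785) = 0.988909
Series ([0.929128] and [0.988909]): 0.929128 × 0.988909 = 0.9188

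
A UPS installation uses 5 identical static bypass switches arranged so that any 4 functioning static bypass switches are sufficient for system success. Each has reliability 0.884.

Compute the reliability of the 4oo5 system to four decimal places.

0.8940

R = Σ_{i=4}^{5} C(5,i) p^i (1−p)^{5−i} with p = 0.884
C(5,4)·0.884^4·0.116^1 = 0.354191
C(5,5)·0.884^5·0.116^0 = 0.539835
Sum = 0.8940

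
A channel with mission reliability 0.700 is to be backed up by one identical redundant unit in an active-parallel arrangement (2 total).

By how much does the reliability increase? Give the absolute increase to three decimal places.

0.210

R_before = 0.700
R_after = 1 − (1 − 0.700)^2 = 0.910
ΔR = 0.910 − 0.700 = 0.210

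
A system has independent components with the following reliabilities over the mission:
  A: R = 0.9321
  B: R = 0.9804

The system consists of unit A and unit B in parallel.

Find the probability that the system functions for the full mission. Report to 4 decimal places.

Parallel (A and B): 1 − (1 − 0.932100)(1 − 0.980400) = 0.9987

0.9987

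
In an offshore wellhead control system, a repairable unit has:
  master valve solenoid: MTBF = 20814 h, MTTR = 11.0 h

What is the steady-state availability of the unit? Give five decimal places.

A(master valve solenoid) = MTBF/(MTBF+MTTR) = 20814/(20814+11.0) = 0.99947

0.99947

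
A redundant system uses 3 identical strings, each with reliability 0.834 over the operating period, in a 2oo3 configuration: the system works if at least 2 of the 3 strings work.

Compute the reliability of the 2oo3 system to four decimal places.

0.9265

R = Σ_{i=2}^{3} C(3,i) p^i (1−p)^{3−i} with p = 0.834
C(3,2)·0.834^2·0.166^1 = 0.346387
C(3,3)·0.834^3·0.166^0 = 0.580094
Sum = 0.9265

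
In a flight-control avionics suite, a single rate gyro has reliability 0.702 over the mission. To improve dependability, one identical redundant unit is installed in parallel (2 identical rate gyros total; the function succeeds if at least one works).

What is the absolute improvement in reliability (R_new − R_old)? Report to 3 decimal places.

R_before = 0.702
R_after = 1 − (1 − 0.702)^2 = 0.911
ΔR = 0.911 − 0.702 = 0.209

0.209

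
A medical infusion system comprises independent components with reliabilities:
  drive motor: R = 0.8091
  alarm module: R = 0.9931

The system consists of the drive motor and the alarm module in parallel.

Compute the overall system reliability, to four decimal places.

Parallel (drive motor and alarm module): 1 − (1 − 0.809100)(1 − 0.993100) = 0.9987

0.9987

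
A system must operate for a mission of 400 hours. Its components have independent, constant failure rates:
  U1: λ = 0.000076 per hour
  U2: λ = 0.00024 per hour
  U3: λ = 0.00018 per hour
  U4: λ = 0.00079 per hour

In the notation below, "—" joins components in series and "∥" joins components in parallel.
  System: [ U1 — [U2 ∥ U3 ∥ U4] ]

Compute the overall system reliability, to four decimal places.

0.9684

R(U1) = exp(−0.000076 × 400) = 0.970057
R(U2) = exp(−0.00024 × 400) = 0.908464
R(U3) = exp(−0.00018 × 400) = 0.930531
R(U4) = exp(−0.00079 × 400) = 0.729059
Parallel (U2, U3, and U4): 1 − (1 − 0.908464)(1 − 0.930531)(1 − 0.729059) = 0.998277
Series (U1 and [0.998277]): 0.970057 × 0.998277 = 0.9684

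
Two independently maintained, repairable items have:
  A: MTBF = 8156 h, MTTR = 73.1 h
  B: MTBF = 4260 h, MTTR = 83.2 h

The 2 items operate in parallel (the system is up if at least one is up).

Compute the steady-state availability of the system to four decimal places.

0.9998

A(A) = MTBF/(MTBF+MTTR) = 8156/(8156+73.1) = 0.991117
A(B) = MTBF/(MTBF+MTTR) = 4260/(4260+83.2) = 0.980844
Parallel availability: 1 − (1 − 0.991117)(1 − 0.980844) = 0.9998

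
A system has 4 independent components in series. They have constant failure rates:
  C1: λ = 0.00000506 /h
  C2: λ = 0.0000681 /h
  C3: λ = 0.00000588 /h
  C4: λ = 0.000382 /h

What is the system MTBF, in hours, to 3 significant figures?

2170

Series of exponential components: λ_sys = Σ λ_i
λ_sys = 0.00000506 + 0.0000681 + 0.00000588 + 0.000382 = 4.6104e-04 /h
MTBF = 1 / λ_sys = 2170 h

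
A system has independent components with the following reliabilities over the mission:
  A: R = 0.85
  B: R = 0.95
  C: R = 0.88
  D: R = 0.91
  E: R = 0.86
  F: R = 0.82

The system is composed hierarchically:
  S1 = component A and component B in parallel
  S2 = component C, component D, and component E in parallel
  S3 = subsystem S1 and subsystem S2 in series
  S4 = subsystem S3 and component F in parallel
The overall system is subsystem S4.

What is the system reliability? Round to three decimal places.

0.998

Parallel (A and B): 1 − (1 − 0.85000)(1 − 0.95000) = 0.99250
Parallel (C, D, and E): 1 − (1 − 0.88000)(1 − 0.91000)(1 − 0.86000) = 0.99849
Series ([0.99250] and [0.99849]): 0.99250 × 0.99849 = 0.99100
Parallel ([0.99100] and F): 1 − (1 − 0.99100)(1 − 0.82000) = 0.998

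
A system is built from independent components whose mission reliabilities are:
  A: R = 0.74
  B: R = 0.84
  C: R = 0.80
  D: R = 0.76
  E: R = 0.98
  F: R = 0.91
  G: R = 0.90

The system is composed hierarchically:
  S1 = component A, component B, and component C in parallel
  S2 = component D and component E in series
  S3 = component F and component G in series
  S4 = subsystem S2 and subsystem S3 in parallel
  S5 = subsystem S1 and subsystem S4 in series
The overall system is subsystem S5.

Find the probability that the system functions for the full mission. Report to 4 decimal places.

0.9459

Parallel (A, B, and C): 1 − (1 − 0.740000)(1 − 0.840000)(1 − 0.800000) = 0.991680
Series (D and E): 0.760000 × 0.980000 = 0.744800
Series (F and G): 0.910000 × 0.900000 = 0.819000
Parallel ([0.744800] and [0.819000]): 1 − (1 − 0.744800)(1 − 0.819000) = 0.953809
Series ([0.991680] and [0.953809]): 0.991680 × 0.953809 = 0.9459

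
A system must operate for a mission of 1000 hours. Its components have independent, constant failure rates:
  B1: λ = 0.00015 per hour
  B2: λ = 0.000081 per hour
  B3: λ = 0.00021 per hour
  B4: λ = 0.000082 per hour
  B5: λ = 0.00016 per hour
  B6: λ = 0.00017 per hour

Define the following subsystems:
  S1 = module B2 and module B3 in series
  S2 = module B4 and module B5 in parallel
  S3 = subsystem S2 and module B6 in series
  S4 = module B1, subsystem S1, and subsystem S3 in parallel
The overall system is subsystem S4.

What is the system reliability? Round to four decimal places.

0.9942

R(B1) = exp(−0.00015 × 1000) = 0.860708
R(B2) = exp(−0.000081 × 1000) = 0.922194
R(B3) = exp(−0.00021 × 1000) = 0.810584
R(B4) = exp(−0.000082 × 1000) = 0.921272
R(B5) = exp(−0.00016 × 1000) = 0.852144
R(B6) = exp(−0.00017 × 1000) = 0.843665
Series (B2 and B3): 0.922194 × 0.810584 = 0.747516
Parallel (B4 and B5): 1 − (1 − 0.921272)(1 − 0.852144) = 0.988360
Series ([0.988360] and B6): 0.988360 × 0.843665 = 0.833845
Parallel (B1, [0.747516], and [0.833845]): 1 − (1 − 0.860708)(1 − 0.747516)(1 − 0.833845) = 0.9942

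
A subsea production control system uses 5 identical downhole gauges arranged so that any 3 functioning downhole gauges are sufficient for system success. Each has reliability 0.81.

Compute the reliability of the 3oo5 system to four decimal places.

R = Σ_{i=3}^{5} C(5,i) p^i (1−p)^{5−i} with p = 0.81
C(5,3)·0.81^3·0.19^2 = 0.191850
C(5,4)·0.81^4·0.19^1 = 0.408944
C(5,5)·0.81^5·0.19^0 = 0.348678
Sum = 0.9495

0.9495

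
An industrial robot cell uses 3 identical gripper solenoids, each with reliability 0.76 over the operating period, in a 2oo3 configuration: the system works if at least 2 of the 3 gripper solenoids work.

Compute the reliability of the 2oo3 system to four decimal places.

0.8548

R = Σ_{i=2}^{3} C(3,i) p^i (1−p)^{3−i} with p = 0.76
C(3,2)·0.76^2·0.24^1 = 0.415872
C(3,3)·0.76^3·0.24^0 = 0.438976
Sum = 0.8548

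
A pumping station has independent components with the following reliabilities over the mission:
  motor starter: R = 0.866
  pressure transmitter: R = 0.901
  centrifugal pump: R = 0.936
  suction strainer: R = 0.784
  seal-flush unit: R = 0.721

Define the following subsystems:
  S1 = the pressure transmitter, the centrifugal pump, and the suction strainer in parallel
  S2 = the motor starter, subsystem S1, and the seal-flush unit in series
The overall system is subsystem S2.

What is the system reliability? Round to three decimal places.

0.624

Parallel (pressure transmitter, centrifugal pump, and suction strainer): 1 − (1 − 0.90100)(1 − 0.93600)(1 − 0.78400) = 0.99863
Series (motor starter, [0.99863], and seal-flush unit): 0.86600 × 0.99863 × 0.72100 = 0.624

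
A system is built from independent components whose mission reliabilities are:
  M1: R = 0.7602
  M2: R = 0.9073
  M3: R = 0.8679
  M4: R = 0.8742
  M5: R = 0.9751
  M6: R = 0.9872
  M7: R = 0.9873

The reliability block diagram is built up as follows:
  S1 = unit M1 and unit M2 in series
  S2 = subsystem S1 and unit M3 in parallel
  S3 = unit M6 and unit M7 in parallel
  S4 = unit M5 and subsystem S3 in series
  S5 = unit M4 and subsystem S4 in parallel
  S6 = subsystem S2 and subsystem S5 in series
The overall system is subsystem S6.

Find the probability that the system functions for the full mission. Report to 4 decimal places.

Series (M1 and M2): 0.760200 × 0.907300 = 0.689729
Parallel ([0.689729] and M3): 1 − (1 − 0.689729)(1 − 0.867900) = 0.959013
Parallel (M6 and M7): 1 − (1 − 0.987200)(1 − 0.987300) = 0.999837
Series (M5 and [0.999837]): 0.975100 × 0.999837 = 0.974941
Parallel (M4 and [0.974941]): 1 − (1 − 0.874200)(1 − 0.974941) = 0.996848
Series ([0.959013] and [0.996848]): 0.959013 × 0.996848 = 0.9560

0.9560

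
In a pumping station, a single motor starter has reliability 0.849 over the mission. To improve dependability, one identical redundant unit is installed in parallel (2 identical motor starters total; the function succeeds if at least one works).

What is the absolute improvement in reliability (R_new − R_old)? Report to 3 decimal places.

0.128

R_before = 0.849
R_after = 1 − (1 − 0.849)^2 = 0.977
ΔR = 0.977 − 0.849 = 0.128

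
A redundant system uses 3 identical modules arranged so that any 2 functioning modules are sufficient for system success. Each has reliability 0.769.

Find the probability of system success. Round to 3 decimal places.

0.865

R = Σ_{i=2}^{3} C(3,i) p^i (1−p)^{3−i} with p = 0.769
C(3,2)·0.769^2·0.231^1 = 0.40981
C(3,3)·0.769^3·0.231^0 = 0.45476
Sum = 0.865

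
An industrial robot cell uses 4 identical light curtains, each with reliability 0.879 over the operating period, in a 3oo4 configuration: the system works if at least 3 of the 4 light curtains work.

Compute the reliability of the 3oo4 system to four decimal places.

0.9257

R = Σ_{i=3}^{4} C(4,i) p^i (1−p)^{4−i} with p = 0.879
C(4,3)·0.879^3·0.121^1 = 0.328709
C(4,4)·0.879^4·0.121^0 = 0.596974
Sum = 0.9257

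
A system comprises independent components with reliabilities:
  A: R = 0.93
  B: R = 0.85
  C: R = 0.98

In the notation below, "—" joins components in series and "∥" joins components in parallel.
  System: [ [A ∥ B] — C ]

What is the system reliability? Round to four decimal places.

0.9697

Parallel (A and B): 1 − (1 − 0.930000)(1 − 0.850000) = 0.989500
Series ([0.989500] and C): 0.989500 × 0.980000 = 0.9697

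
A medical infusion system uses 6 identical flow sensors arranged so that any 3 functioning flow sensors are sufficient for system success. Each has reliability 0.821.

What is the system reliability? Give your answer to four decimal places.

R = Σ_{i=3}^{6} C(6,i) p^i (1−p)^{6−i} with p = 0.821
C(6,3)·0.821^3·0.179^3 = 0.063477
C(6,4)·0.821^4·0.179^2 = 0.218358
C(6,5)·0.821^5·0.179^1 = 0.400608
C(6,6)·0.821^6·0.179^0 = 0.306238
Sum = 0.9887

0.9887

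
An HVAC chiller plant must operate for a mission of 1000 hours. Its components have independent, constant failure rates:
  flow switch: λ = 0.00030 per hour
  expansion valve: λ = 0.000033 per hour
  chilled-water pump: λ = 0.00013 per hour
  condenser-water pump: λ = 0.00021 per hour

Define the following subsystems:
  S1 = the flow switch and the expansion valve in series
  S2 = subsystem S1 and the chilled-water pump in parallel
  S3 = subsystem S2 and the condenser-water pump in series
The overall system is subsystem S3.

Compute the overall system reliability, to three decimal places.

0.783

R(flow switch) = exp(−0.00030 × 1000) = 0.74082
R(expansion valve) = exp(−0.000033 × 1000) = 0.96754
R(chilled-water pump) = exp(−0.00013 × 1000) = 0.87810
R(condenser-water pump) = exp(−0.00021 × 1000) = 0.81058
Series (flow switch and expansion valve): 0.74082 × 0.96754 = 0.71677
Parallel ([0.71677] and chilled-water pump): 1 − (1 − 0.71677)(1 − 0.87810) = 0.96547
Series ([0.96547] and condenser-water pump): 0.96547 × 0.81058 = 0.783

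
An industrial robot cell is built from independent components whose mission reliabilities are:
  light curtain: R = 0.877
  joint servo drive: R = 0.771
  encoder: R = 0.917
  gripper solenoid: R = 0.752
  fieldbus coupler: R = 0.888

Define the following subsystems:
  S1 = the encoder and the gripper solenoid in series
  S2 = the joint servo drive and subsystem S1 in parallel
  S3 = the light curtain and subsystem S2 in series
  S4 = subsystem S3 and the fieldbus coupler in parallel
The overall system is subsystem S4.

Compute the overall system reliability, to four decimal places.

Series (encoder and gripper solenoid): 0.917000 × 0.752000 = 0.689584
Parallel (joint servo drive and [0.689584]): 1 − (1 − 0.771000)(1 − 0.689584) = 0.928915
Series (light curtain and [0.928915]): 0.877000 × 0.928915 = 0.814658
Parallel ([0.814658] and fieldbus coupler): 1 − (1 − 0.814658)(1 − 0.888000) = 0.9792

0.9792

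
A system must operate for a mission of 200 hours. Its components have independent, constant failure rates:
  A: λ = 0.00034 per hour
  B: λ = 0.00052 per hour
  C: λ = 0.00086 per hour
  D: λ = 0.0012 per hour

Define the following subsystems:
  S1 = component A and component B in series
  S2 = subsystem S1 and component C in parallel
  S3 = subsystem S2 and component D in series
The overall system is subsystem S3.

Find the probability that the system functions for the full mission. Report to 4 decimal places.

R(A) = exp(−0.00034 × 200) = 0.934260
R(B) = exp(−0.00052 × 200) = 0.901225
R(C) = exp(−0.00086 × 200) = 0.841979
R(D) = exp(−0.0012 × 200) = 0.786628
Series (A and B): 0.934260 × 0.901225 = 0.841978
Parallel ([0.841978] and C): 1 − (1 − 0.841978)(1 − 0.841979) = 0.975029
Series ([0.975029] and D): 0.975029 × 0.786628 = 0.7670

0.7670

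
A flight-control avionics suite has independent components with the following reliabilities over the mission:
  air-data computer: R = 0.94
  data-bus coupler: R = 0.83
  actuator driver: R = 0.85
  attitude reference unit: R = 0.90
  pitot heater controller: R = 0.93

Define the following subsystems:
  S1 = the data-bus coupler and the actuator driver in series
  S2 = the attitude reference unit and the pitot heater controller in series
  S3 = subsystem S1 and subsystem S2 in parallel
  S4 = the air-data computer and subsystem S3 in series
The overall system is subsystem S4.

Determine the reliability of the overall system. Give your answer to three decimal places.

Series (data-bus coupler and actuator driver): 0.83000 × 0.85000 = 0.70550
Series (attitude reference unit and pitot heater controller): 0.90000 × 0.93000 = 0.83700
Parallel ([0.70550] and [0.83700]): 1 − (1 − 0.70550)(1 − 0.83700) = 0.95200
Series (air-data computer and [0.95200]): 0.94000 × 0.95200 = 0.895

0.895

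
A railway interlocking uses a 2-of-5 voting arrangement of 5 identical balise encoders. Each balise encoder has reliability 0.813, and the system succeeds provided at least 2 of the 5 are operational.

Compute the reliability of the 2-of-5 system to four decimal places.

0.9948

R = Σ_{i=2}^{5} C(5,i) p^i (1−p)^{5−i} with p = 0.813
C(5,2)·0.813^2·0.187^3 = 0.043222
C(5,3)·0.813^3·0.187^2 = 0.187912
C(5,4)·0.813^4·0.187^1 = 0.408483
C(5,5)·0.813^5·0.187^0 = 0.355183
Sum = 0.9948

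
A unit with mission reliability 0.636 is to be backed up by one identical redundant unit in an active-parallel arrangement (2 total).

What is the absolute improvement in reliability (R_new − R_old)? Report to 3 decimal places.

0.232

R_before = 0.636
R_after = 1 − (1 − 0.636)^2 = 0.868
ΔR = 0.868 − 0.636 = 0.232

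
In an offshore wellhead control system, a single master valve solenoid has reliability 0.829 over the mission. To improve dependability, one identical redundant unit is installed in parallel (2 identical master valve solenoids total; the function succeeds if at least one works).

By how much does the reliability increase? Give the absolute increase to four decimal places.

0.1418

R_before = 0.829
R_after = 1 − (1 − 0.829)^2 = 0.9708
ΔR = 0.9708 − 0.829 = 0.1418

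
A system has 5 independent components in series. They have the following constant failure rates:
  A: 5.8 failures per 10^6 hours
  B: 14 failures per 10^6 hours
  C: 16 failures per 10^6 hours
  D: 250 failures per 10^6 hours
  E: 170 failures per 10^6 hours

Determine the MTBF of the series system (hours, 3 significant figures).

2190

Series of exponential components: λ_sys = Σ λ_i
λ_sys = 0.0000058 + 0.000014 + 0.000016 + 0.00025 + 0.00017 = 4.5580e-04 /h
MTBF = 1 / λ_sys = 2190 h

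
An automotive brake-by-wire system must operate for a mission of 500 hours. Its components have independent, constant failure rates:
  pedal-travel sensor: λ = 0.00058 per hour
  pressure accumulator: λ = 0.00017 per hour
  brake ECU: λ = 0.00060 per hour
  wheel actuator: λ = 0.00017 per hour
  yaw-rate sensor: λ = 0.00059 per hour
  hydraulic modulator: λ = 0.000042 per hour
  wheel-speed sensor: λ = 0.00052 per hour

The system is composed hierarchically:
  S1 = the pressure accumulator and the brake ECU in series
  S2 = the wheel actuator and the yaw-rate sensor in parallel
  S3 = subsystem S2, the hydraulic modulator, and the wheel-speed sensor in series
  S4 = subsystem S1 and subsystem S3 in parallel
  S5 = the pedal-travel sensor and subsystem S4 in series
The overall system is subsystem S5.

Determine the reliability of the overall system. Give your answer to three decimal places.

0.686

R(pedal-travel sensor) = exp(−0.00058 × 500) = 0.74826
R(pressure accumulator) = exp(−0.00017 × 500) = 0.91851
R(brake ECU) = exp(−0.00060 × 500) = 0.74082
R(wheel actuator) = exp(−0.00017 × 500) = 0.91851
R(yaw-rate sensor) = exp(−0.00059 × 500) = 0.74453
R(hydraulic modulator) = exp(−0.000042 × 500) = 0.97922
R(wheel-speed sensor) = exp(−0.00052 × 500) = 0.77105
Series (pressure accumulator and brake ECU): 0.91851 × 0.74082 = 0.68045
Parallel (wheel actuator and yaw-rate sensor): 1 − (1 − 0.91851)(1 − 0.74453) = 0.97918
Series ([0.97918], hydraulic modulator, and wheel-speed sensor): 0.97918 × 0.97922 × 0.77105 = 0.73931
Parallel ([0.68045] and [0.73931]): 1 − (1 − 0.68045)(1 − 0.73931) = 0.91670
Series (pedal-travel sensor and [0.91670]): 0.74826 × 0.91670 = 0.686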